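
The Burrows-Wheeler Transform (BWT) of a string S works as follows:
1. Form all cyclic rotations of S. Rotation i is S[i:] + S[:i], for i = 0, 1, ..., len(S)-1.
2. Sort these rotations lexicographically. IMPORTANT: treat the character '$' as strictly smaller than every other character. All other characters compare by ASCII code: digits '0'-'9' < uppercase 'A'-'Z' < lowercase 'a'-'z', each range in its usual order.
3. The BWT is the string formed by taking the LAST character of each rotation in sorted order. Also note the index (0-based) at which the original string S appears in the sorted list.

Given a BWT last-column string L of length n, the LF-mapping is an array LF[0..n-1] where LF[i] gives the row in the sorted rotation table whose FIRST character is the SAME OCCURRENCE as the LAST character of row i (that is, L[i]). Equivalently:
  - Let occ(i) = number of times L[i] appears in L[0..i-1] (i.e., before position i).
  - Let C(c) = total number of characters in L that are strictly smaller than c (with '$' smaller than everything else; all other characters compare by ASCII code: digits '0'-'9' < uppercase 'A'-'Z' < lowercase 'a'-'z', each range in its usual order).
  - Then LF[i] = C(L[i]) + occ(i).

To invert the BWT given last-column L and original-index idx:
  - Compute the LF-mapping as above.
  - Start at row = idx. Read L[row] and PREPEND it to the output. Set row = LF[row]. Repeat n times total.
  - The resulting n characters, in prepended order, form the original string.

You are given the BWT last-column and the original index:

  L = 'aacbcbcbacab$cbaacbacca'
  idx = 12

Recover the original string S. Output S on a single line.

LF mapping: 1 2 15 9 16 10 17 11 3 18 4 12 0 19 13 5 6 20 14 7 21 22 8
Walk LF starting at row 12, prepending L[row]:
  step 1: row=12, L[12]='$', prepend. Next row=LF[12]=0
  step 2: row=0, L[0]='a', prepend. Next row=LF[0]=1
  step 3: row=1, L[1]='a', prepend. Next row=LF[1]=2
  step 4: row=2, L[2]='c', prepend. Next row=LF[2]=15
  step 5: row=15, L[15]='a', prepend. Next row=LF[15]=5
  step 6: row=5, L[5]='b', prepend. Next row=LF[5]=10
  step 7: row=10, L[10]='a', prepend. Next row=LF[10]=4
  step 8: row=4, L[4]='c', prepend. Next row=LF[4]=16
  step 9: row=16, L[16]='a', prepend. Next row=LF[16]=6
  step 10: row=6, L[6]='c', prepend. Next row=LF[6]=17
  step 11: row=17, L[17]='c', prepend. Next row=LF[17]=20
  step 12: row=20, L[20]='c', prepend. Next row=LF[20]=21
  step 13: row=21, L[21]='c', prepend. Next row=LF[21]=22
  step 14: row=22, L[22]='a', prepend. Next row=LF[22]=8
  step 15: row=8, L[8]='a', prepend. Next row=LF[8]=3
  step 16: row=3, L[3]='b', prepend. Next row=LF[3]=9
  step 17: row=9, L[9]='c', prepend. Next row=LF[9]=18
  step 18: row=18, L[18]='b', prepend. Next row=LF[18]=14
  step 19: row=14, L[14]='b', prepend. Next row=LF[14]=13
  step 20: row=13, L[13]='c', prepend. Next row=LF[13]=19
  step 21: row=19, L[19]='a', prepend. Next row=LF[19]=7
  step 22: row=7, L[7]='b', prepend. Next row=LF[7]=11
  step 23: row=11, L[11]='b', prepend. Next row=LF[11]=12
Reversed output: bbacbbcbaaccccacabacaa$

Answer: bbacbbcbaaccccacabacaa$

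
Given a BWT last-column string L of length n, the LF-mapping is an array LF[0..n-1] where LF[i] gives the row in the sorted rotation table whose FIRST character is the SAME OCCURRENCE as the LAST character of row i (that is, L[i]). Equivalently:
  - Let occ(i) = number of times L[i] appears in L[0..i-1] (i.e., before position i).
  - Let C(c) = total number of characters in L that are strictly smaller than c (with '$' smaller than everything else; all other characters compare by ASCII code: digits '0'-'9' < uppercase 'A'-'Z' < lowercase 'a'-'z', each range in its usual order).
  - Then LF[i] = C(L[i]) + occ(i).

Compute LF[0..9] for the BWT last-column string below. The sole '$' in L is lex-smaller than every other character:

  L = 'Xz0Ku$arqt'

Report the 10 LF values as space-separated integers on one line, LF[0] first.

Answer: 3 9 1 2 8 0 4 6 5 7

Derivation:
Char counts: '$':1, '0':1, 'K':1, 'X':1, 'a':1, 'q':1, 'r':1, 't':1, 'u':1, 'z':1
C (first-col start): C('$')=0, C('0')=1, C('K')=2, C('X')=3, C('a')=4, C('q')=5, C('r')=6, C('t')=7, C('u')=8, C('z')=9
L[0]='X': occ=0, LF[0]=C('X')+0=3+0=3
L[1]='z': occ=0, LF[1]=C('z')+0=9+0=9
L[2]='0': occ=0, LF[2]=C('0')+0=1+0=1
L[3]='K': occ=0, LF[3]=C('K')+0=2+0=2
L[4]='u': occ=0, LF[4]=C('u')+0=8+0=8
L[5]='$': occ=0, LF[5]=C('$')+0=0+0=0
L[6]='a': occ=0, LF[6]=C('a')+0=4+0=4
L[7]='r': occ=0, LF[7]=C('r')+0=6+0=6
L[8]='q': occ=0, LF[8]=C('q')+0=5+0=5
L[9]='t': occ=0, LF[9]=C('t')+0=7+0=7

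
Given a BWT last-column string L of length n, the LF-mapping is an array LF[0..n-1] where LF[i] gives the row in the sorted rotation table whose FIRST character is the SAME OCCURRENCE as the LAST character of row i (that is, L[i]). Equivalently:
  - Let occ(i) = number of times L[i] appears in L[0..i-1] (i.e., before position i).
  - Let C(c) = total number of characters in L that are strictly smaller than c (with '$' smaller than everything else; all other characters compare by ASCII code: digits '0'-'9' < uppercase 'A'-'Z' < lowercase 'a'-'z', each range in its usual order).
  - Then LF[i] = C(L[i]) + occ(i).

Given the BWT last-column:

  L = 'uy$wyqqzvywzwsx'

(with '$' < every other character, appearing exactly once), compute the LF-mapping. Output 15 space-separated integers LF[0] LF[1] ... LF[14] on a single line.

Answer: 4 10 0 6 11 1 2 13 5 12 7 14 8 3 9

Derivation:
Char counts: '$':1, 'q':2, 's':1, 'u':1, 'v':1, 'w':3, 'x':1, 'y':3, 'z':2
C (first-col start): C('$')=0, C('q')=1, C('s')=3, C('u')=4, C('v')=5, C('w')=6, C('x')=9, C('y')=10, C('z')=13
L[0]='u': occ=0, LF[0]=C('u')+0=4+0=4
L[1]='y': occ=0, LF[1]=C('y')+0=10+0=10
L[2]='$': occ=0, LF[2]=C('$')+0=0+0=0
L[3]='w': occ=0, LF[3]=C('w')+0=6+0=6
L[4]='y': occ=1, LF[4]=C('y')+1=10+1=11
L[5]='q': occ=0, LF[5]=C('q')+0=1+0=1
L[6]='q': occ=1, LF[6]=C('q')+1=1+1=2
L[7]='z': occ=0, LF[7]=C('z')+0=13+0=13
L[8]='v': occ=0, LF[8]=C('v')+0=5+0=5
L[9]='y': occ=2, LF[9]=C('y')+2=10+2=12
L[10]='w': occ=1, LF[10]=C('w')+1=6+1=7
L[11]='z': occ=1, LF[11]=C('z')+1=13+1=14
L[12]='w': occ=2, LF[12]=C('w')+2=6+2=8
L[13]='s': occ=0, LF[13]=C('s')+0=3+0=3
L[14]='x': occ=0, LF[14]=C('x')+0=9+0=9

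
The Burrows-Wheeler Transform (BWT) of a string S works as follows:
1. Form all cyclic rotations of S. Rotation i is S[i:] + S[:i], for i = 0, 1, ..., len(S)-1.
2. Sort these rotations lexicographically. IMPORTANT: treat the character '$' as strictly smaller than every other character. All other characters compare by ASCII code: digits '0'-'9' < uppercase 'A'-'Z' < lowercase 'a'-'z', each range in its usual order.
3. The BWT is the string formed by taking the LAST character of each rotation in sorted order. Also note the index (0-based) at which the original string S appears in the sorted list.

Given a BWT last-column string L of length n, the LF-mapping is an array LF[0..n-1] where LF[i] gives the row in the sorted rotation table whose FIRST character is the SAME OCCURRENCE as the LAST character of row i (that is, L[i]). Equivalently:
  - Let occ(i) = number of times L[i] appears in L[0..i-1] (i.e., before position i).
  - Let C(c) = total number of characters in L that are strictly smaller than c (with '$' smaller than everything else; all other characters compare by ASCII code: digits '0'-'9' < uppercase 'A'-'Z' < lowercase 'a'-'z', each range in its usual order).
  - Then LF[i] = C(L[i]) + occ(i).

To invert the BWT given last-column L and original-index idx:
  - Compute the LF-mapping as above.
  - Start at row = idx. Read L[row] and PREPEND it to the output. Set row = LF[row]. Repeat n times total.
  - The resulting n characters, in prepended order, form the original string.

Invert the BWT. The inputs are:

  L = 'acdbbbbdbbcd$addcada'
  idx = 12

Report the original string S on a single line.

LF mapping: 1 11 14 5 6 7 8 15 9 10 12 16 0 2 17 18 13 3 19 4
Walk LF starting at row 12, prepending L[row]:
  step 1: row=12, L[12]='$', prepend. Next row=LF[12]=0
  step 2: row=0, L[0]='a', prepend. Next row=LF[0]=1
  step 3: row=1, L[1]='c', prepend. Next row=LF[1]=11
  step 4: row=11, L[11]='d', prepend. Next row=LF[11]=16
  step 5: row=16, L[16]='c', prepend. Next row=LF[16]=13
  step 6: row=13, L[13]='a', prepend. Next row=LF[13]=2
  step 7: row=2, L[2]='d', prepend. Next row=LF[2]=14
  step 8: row=14, L[14]='d', prepend. Next row=LF[14]=17
  step 9: row=17, L[17]='a', prepend. Next row=LF[17]=3
  step 10: row=3, L[3]='b', prepend. Next row=LF[3]=5
  step 11: row=5, L[5]='b', prepend. Next row=LF[5]=7
  step 12: row=7, L[7]='d', prepend. Next row=LF[7]=15
  step 13: row=15, L[15]='d', prepend. Next row=LF[15]=18
  step 14: row=18, L[18]='d', prepend. Next row=LF[18]=19
  step 15: row=19, L[19]='a', prepend. Next row=LF[19]=4
  step 16: row=4, L[4]='b', prepend. Next row=LF[4]=6
  step 17: row=6, L[6]='b', prepend. Next row=LF[6]=8
  step 18: row=8, L[8]='b', prepend. Next row=LF[8]=9
  step 19: row=9, L[9]='b', prepend. Next row=LF[9]=10
  step 20: row=10, L[10]='c', prepend. Next row=LF[10]=12
Reversed output: cbbbbadddbbaddacdca$

Answer: cbbbbadddbbaddacdca$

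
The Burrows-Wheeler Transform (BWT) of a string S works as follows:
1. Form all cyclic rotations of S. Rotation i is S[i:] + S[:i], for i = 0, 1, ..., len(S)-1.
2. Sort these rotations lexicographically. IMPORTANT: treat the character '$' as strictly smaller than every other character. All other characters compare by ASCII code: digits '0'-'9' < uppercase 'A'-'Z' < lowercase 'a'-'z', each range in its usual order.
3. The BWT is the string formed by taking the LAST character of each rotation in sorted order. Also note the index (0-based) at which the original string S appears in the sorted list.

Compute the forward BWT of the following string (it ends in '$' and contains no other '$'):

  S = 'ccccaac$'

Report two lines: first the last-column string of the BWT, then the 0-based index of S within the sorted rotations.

Answer: ccaaccc$
7

Derivation:
All 8 rotations (rotation i = S[i:]+S[:i]):
  rot[0] = ccccaac$
  rot[1] = cccaac$c
  rot[2] = ccaac$cc
  rot[3] = caac$ccc
  rot[4] = aac$cccc
  rot[5] = ac$cccca
  rot[6] = c$ccccaa
  rot[7] = $ccccaac
Sorted (with $ < everything):
  sorted[0] = $ccccaac  (last char: 'c')
  sorted[1] = aac$cccc  (last char: 'c')
  sorted[2] = ac$cccca  (last char: 'a')
  sorted[3] = c$ccccaa  (last char: 'a')
  sorted[4] = caac$ccc  (last char: 'c')
  sorted[5] = ccaac$cc  (last char: 'c')
  sorted[6] = cccaac$c  (last char: 'c')
  sorted[7] = ccccaac$  (last char: '$')
Last column: ccaaccc$
Original string S is at sorted index 7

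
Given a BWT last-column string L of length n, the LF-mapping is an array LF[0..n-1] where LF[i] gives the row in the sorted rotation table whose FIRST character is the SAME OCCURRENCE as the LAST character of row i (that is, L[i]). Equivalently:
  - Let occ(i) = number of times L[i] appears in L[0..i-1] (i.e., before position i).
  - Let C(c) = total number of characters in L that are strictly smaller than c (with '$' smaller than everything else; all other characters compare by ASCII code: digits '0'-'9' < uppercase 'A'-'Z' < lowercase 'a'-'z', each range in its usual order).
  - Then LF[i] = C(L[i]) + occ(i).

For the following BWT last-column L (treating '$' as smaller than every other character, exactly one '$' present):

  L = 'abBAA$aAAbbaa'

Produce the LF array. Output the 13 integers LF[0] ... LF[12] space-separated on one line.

Answer: 6 10 5 1 2 0 7 3 4 11 12 8 9

Derivation:
Char counts: '$':1, 'A':4, 'B':1, 'a':4, 'b':3
C (first-col start): C('$')=0, C('A')=1, C('B')=5, C('a')=6, C('b')=10
L[0]='a': occ=0, LF[0]=C('a')+0=6+0=6
L[1]='b': occ=0, LF[1]=C('b')+0=10+0=10
L[2]='B': occ=0, LF[2]=C('B')+0=5+0=5
L[3]='A': occ=0, LF[3]=C('A')+0=1+0=1
L[4]='A': occ=1, LF[4]=C('A')+1=1+1=2
L[5]='$': occ=0, LF[5]=C('$')+0=0+0=0
L[6]='a': occ=1, LF[6]=C('a')+1=6+1=7
L[7]='A': occ=2, LF[7]=C('A')+2=1+2=3
L[8]='A': occ=3, LF[8]=C('A')+3=1+3=4
L[9]='b': occ=1, LF[9]=C('b')+1=10+1=11
L[10]='b': occ=2, LF[10]=C('b')+2=10+2=12
L[11]='a': occ=2, LF[11]=C('a')+2=6+2=8
L[12]='a': occ=3, LF[12]=C('a')+3=6+3=9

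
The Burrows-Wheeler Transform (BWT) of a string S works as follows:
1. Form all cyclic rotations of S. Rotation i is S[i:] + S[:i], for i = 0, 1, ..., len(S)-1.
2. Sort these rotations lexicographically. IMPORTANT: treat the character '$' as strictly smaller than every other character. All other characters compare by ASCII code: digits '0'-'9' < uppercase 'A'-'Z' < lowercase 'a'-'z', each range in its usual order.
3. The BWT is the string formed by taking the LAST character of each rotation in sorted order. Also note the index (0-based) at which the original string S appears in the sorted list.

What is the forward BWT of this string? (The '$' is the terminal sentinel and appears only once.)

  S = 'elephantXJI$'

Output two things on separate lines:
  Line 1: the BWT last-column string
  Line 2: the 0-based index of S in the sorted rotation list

All 12 rotations (rotation i = S[i:]+S[:i]):
  rot[0] = elephantXJI$
  rot[1] = lephantXJI$e
  rot[2] = ephantXJI$el
  rot[3] = phantXJI$ele
  rot[4] = hantXJI$elep
  rot[5] = antXJI$eleph
  rot[6] = ntXJI$elepha
  rot[7] = tXJI$elephan
  rot[8] = XJI$elephant
  rot[9] = JI$elephantX
  rot[10] = I$elephantXJ
  rot[11] = $elephantXJI
Sorted (with $ < everything):
  sorted[0] = $elephantXJI  (last char: 'I')
  sorted[1] = I$elephantXJ  (last char: 'J')
  sorted[2] = JI$elephantX  (last char: 'X')
  sorted[3] = XJI$elephant  (last char: 't')
  sorted[4] = antXJI$eleph  (last char: 'h')
  sorted[5] = elephantXJI$  (last char: '$')
  sorted[6] = ephantXJI$el  (last char: 'l')
  sorted[7] = hantXJI$elep  (last char: 'p')
  sorted[8] = lephantXJI$e  (last char: 'e')
  sorted[9] = ntXJI$elepha  (last char: 'a')
  sorted[10] = phantXJI$ele  (last char: 'e')
  sorted[11] = tXJI$elephan  (last char: 'n')
Last column: IJXth$lpeaen
Original string S is at sorted index 5

Answer: IJXth$lpeaen
5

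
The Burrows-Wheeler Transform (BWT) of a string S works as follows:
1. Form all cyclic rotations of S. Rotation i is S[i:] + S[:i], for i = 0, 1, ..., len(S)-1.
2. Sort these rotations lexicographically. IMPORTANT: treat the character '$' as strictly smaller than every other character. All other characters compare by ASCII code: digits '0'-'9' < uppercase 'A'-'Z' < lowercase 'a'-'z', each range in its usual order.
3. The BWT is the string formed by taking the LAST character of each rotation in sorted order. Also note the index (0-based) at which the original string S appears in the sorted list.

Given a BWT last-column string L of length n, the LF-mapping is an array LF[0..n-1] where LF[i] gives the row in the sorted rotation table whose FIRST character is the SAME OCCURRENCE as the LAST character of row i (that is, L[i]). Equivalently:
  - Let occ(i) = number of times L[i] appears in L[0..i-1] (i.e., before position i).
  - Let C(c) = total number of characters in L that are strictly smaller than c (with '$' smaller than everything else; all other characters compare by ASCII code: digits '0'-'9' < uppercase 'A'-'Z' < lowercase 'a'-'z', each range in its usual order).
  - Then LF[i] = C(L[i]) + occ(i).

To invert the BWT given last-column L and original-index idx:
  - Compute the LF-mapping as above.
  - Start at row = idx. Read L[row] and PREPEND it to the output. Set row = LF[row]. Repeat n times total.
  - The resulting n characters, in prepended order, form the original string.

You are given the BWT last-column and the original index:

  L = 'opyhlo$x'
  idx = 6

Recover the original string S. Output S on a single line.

Answer: xylopho$

Derivation:
LF mapping: 3 5 7 1 2 4 0 6
Walk LF starting at row 6, prepending L[row]:
  step 1: row=6, L[6]='$', prepend. Next row=LF[6]=0
  step 2: row=0, L[0]='o', prepend. Next row=LF[0]=3
  step 3: row=3, L[3]='h', prepend. Next row=LF[3]=1
  step 4: row=1, L[1]='p', prepend. Next row=LF[1]=5
  step 5: row=5, L[5]='o', prepend. Next row=LF[5]=4
  step 6: row=4, L[4]='l', prepend. Next row=LF[4]=2
  step 7: row=2, L[2]='y', prepend. Next row=LF[2]=7
  step 8: row=7, L[7]='x', prepend. Next row=LF[7]=6
Reversed output: xylopho$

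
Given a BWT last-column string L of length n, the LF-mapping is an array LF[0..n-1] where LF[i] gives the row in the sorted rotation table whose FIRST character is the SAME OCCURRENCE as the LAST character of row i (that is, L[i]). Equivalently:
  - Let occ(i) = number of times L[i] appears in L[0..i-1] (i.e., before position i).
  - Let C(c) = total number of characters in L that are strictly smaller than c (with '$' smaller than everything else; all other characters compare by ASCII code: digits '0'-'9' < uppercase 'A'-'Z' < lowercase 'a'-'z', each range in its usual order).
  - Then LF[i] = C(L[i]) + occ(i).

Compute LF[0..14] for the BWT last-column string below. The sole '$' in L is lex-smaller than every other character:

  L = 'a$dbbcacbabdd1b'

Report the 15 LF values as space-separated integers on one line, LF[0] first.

Char counts: '$':1, '1':1, 'a':3, 'b':5, 'c':2, 'd':3
C (first-col start): C('$')=0, C('1')=1, C('a')=2, C('b')=5, C('c')=10, C('d')=12
L[0]='a': occ=0, LF[0]=C('a')+0=2+0=2
L[1]='$': occ=0, LF[1]=C('$')+0=0+0=0
L[2]='d': occ=0, LF[2]=C('d')+0=12+0=12
L[3]='b': occ=0, LF[3]=C('b')+0=5+0=5
L[4]='b': occ=1, LF[4]=C('b')+1=5+1=6
L[5]='c': occ=0, LF[5]=C('c')+0=10+0=10
L[6]='a': occ=1, LF[6]=C('a')+1=2+1=3
L[7]='c': occ=1, LF[7]=C('c')+1=10+1=11
L[8]='b': occ=2, LF[8]=C('b')+2=5+2=7
L[9]='a': occ=2, LF[9]=C('a')+2=2+2=4
L[10]='b': occ=3, LF[10]=C('b')+3=5+3=8
L[11]='d': occ=1, LF[11]=C('d')+1=12+1=13
L[12]='d': occ=2, LF[12]=C('d')+2=12+2=14
L[13]='1': occ=0, LF[13]=C('1')+0=1+0=1
L[14]='b': occ=4, LF[14]=C('b')+4=5+4=9

Answer: 2 0 12 5 6 10 3 11 7 4 8 13 14 1 9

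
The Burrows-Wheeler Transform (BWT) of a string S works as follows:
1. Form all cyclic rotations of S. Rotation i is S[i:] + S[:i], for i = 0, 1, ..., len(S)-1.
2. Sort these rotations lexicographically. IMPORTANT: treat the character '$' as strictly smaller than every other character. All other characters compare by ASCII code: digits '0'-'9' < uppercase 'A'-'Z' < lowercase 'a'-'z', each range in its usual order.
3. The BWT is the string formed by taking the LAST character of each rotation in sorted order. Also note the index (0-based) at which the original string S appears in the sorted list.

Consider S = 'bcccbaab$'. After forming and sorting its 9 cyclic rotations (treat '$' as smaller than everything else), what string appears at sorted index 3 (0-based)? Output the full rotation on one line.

All 9 rotations (rotation i = S[i:]+S[:i]):
  rot[0] = bcccbaab$
  rot[1] = cccbaab$b
  rot[2] = ccbaab$bc
  rot[3] = cbaab$bcc
  rot[4] = baab$bccc
  rot[5] = aab$bcccb
  rot[6] = ab$bcccba
  rot[7] = b$bcccbaa
  rot[8] = $bcccbaab
Sorted (with $ < everything):
  sorted[0] = $bcccbaab
  sorted[1] = aab$bcccb
  sorted[2] = ab$bcccba
  sorted[3] = b$bcccbaa
  sorted[4] = baab$bccc
  sorted[5] = bcccbaab$
  sorted[6] = cbaab$bcc
  sorted[7] = ccbaab$bc
  sorted[8] = cccbaab$b
sorted[3] = b$bcccbaa

Answer: b$bcccbaa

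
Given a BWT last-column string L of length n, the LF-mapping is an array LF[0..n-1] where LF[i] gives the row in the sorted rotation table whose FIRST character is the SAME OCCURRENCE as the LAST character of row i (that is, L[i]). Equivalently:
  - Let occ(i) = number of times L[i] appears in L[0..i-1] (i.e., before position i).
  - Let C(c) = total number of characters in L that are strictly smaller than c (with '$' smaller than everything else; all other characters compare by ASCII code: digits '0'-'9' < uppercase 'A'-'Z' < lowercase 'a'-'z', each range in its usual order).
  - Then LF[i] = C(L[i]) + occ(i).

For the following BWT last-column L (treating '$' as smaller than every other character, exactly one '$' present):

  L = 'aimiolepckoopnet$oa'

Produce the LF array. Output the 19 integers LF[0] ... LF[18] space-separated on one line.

Char counts: '$':1, 'a':2, 'c':1, 'e':2, 'i':2, 'k':1, 'l':1, 'm':1, 'n':1, 'o':4, 'p':2, 't':1
C (first-col start): C('$')=0, C('a')=1, C('c')=3, C('e')=4, C('i')=6, C('k')=8, C('l')=9, C('m')=10, C('n')=11, C('o')=12, C('p')=16, C('t')=18
L[0]='a': occ=0, LF[0]=C('a')+0=1+0=1
L[1]='i': occ=0, LF[1]=C('i')+0=6+0=6
L[2]='m': occ=0, LF[2]=C('m')+0=10+0=10
L[3]='i': occ=1, LF[3]=C('i')+1=6+1=7
L[4]='o': occ=0, LF[4]=C('o')+0=12+0=12
L[5]='l': occ=0, LF[5]=C('l')+0=9+0=9
L[6]='e': occ=0, LF[6]=C('e')+0=4+0=4
L[7]='p': occ=0, LF[7]=C('p')+0=16+0=16
L[8]='c': occ=0, LF[8]=C('c')+0=3+0=3
L[9]='k': occ=0, LF[9]=C('k')+0=8+0=8
L[10]='o': occ=1, LF[10]=C('o')+1=12+1=13
L[11]='o': occ=2, LF[11]=C('o')+2=12+2=14
L[12]='p': occ=1, LF[12]=C('p')+1=16+1=17
L[13]='n': occ=0, LF[13]=C('n')+0=11+0=11
L[14]='e': occ=1, LF[14]=C('e')+1=4+1=5
L[15]='t': occ=0, LF[15]=C('t')+0=18+0=18
L[16]='$': occ=0, LF[16]=C('$')+0=0+0=0
L[17]='o': occ=3, LF[17]=C('o')+3=12+3=15
L[18]='a': occ=1, LF[18]=C('a')+1=1+1=2

Answer: 1 6 10 7 12 9 4 16 3 8 13 14 17 11 5 18 0 15 2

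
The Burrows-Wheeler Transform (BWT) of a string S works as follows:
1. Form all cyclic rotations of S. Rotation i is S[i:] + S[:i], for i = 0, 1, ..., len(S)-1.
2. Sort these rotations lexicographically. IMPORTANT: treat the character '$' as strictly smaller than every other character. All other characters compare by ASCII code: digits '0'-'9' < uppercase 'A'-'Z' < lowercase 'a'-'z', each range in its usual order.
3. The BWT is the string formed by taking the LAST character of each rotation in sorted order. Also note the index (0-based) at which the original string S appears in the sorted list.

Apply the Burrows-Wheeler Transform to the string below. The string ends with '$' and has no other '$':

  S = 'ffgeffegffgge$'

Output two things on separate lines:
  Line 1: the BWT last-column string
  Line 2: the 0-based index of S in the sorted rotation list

All 14 rotations (rotation i = S[i:]+S[:i]):
  rot[0] = ffgeffegffgge$
  rot[1] = fgeffegffgge$f
  rot[2] = geffegffgge$ff
  rot[3] = effegffgge$ffg
  rot[4] = ffegffgge$ffge
  rot[5] = fegffgge$ffgef
  rot[6] = egffgge$ffgeff
  rot[7] = gffgge$ffgeffe
  rot[8] = ffgge$ffgeffeg
  rot[9] = fgge$ffgeffegf
  rot[10] = gge$ffgeffegff
  rot[11] = ge$ffgeffegffg
  rot[12] = e$ffgeffegffgg
  rot[13] = $ffgeffegffgge
Sorted (with $ < everything):
  sorted[0] = $ffgeffegffgge  (last char: 'e')
  sorted[1] = e$ffgeffegffgg  (last char: 'g')
  sorted[2] = effegffgge$ffg  (last char: 'g')
  sorted[3] = egffgge$ffgeff  (last char: 'f')
  sorted[4] = fegffgge$ffgef  (last char: 'f')
  sorted[5] = ffegffgge$ffge  (last char: 'e')
  sorted[6] = ffgeffegffgge$  (last char: '$')
  sorted[7] = ffgge$ffgeffeg  (last char: 'g')
  sorted[8] = fgeffegffgge$f  (last char: 'f')
  sorted[9] = fgge$ffgeffegf  (last char: 'f')
  sorted[10] = ge$ffgeffegffg  (last char: 'g')
  sorted[11] = geffegffgge$ff  (last char: 'f')
  sorted[12] = gffgge$ffgeffe  (last char: 'e')
  sorted[13] = gge$ffgeffegff  (last char: 'f')
Last column: eggffe$gffgfef
Original string S is at sorted index 6

Answer: eggffe$gffgfef
6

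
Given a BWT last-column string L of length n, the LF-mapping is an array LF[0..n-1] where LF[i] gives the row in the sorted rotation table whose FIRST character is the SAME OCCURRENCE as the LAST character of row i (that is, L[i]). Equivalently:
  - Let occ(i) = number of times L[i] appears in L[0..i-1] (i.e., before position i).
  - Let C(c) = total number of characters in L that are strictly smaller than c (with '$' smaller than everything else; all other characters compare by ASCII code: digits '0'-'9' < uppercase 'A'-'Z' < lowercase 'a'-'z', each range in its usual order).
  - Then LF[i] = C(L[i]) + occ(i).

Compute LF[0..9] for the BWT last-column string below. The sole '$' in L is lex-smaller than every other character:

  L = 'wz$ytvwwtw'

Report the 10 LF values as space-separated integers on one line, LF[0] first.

Answer: 4 9 0 8 1 3 5 6 2 7

Derivation:
Char counts: '$':1, 't':2, 'v':1, 'w':4, 'y':1, 'z':1
C (first-col start): C('$')=0, C('t')=1, C('v')=3, C('w')=4, C('y')=8, C('z')=9
L[0]='w': occ=0, LF[0]=C('w')+0=4+0=4
L[1]='z': occ=0, LF[1]=C('z')+0=9+0=9
L[2]='$': occ=0, LF[2]=C('$')+0=0+0=0
L[3]='y': occ=0, LF[3]=C('y')+0=8+0=8
L[4]='t': occ=0, LF[4]=C('t')+0=1+0=1
L[5]='v': occ=0, LF[5]=C('v')+0=3+0=3
L[6]='w': occ=1, LF[6]=C('w')+1=4+1=5
L[7]='w': occ=2, LF[7]=C('w')+2=4+2=6
L[8]='t': occ=1, LF[8]=C('t')+1=1+1=2
L[9]='w': occ=3, LF[9]=C('w')+3=4+3=7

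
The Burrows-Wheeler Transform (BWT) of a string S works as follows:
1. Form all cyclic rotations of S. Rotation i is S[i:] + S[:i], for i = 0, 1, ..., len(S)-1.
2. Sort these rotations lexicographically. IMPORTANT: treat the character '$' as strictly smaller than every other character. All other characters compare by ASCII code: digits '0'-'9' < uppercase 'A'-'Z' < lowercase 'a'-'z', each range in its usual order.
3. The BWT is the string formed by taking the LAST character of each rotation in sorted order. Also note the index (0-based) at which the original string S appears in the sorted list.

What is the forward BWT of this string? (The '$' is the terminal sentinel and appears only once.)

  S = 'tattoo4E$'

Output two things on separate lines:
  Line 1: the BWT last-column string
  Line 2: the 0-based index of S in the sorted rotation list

All 9 rotations (rotation i = S[i:]+S[:i]):
  rot[0] = tattoo4E$
  rot[1] = attoo4E$t
  rot[2] = ttoo4E$ta
  rot[3] = too4E$tat
  rot[4] = oo4E$tatt
  rot[5] = o4E$tatto
  rot[6] = 4E$tattoo
  rot[7] = E$tattoo4
  rot[8] = $tattoo4E
Sorted (with $ < everything):
  sorted[0] = $tattoo4E  (last char: 'E')
  sorted[1] = 4E$tattoo  (last char: 'o')
  sorted[2] = E$tattoo4  (last char: '4')
  sorted[3] = attoo4E$t  (last char: 't')
  sorted[4] = o4E$tatto  (last char: 'o')
  sorted[5] = oo4E$tatt  (last char: 't')
  sorted[6] = tattoo4E$  (last char: '$')
  sorted[7] = too4E$tat  (last char: 't')
  sorted[8] = ttoo4E$ta  (last char: 'a')
Last column: Eo4tot$ta
Original string S is at sorted index 6

Answer: Eo4tot$ta
6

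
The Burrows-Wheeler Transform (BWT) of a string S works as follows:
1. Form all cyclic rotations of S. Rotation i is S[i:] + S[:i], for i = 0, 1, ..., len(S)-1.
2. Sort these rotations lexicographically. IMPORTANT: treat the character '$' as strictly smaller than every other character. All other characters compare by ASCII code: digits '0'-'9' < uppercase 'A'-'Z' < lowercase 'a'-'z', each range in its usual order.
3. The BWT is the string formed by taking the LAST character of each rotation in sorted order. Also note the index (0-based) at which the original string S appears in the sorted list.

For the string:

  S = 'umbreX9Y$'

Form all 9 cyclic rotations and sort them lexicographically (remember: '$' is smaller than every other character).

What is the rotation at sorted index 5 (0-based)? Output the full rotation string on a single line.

Answer: eX9Y$umbr

Derivation:
All 9 rotations (rotation i = S[i:]+S[:i]):
  rot[0] = umbreX9Y$
  rot[1] = mbreX9Y$u
  rot[2] = breX9Y$um
  rot[3] = reX9Y$umb
  rot[4] = eX9Y$umbr
  rot[5] = X9Y$umbre
  rot[6] = 9Y$umbreX
  rot[7] = Y$umbreX9
  rot[8] = $umbreX9Y
Sorted (with $ < everything):
  sorted[0] = $umbreX9Y
  sorted[1] = 9Y$umbreX
  sorted[2] = X9Y$umbre
  sorted[3] = Y$umbreX9
  sorted[4] = breX9Y$um
  sorted[5] = eX9Y$umbr
  sorted[6] = mbreX9Y$u
  sorted[7] = reX9Y$umb
  sorted[8] = umbreX9Y$
sorted[5] = eX9Y$umbr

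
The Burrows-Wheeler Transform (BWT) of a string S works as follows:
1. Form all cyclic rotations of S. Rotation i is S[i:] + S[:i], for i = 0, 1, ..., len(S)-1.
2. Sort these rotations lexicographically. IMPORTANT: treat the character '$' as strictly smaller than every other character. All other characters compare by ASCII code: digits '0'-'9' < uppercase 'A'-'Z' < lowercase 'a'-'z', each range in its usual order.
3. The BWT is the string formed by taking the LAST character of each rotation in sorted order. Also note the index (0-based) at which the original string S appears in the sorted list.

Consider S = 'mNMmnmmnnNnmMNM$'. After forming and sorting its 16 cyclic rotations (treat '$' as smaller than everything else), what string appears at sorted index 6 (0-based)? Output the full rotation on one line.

All 16 rotations (rotation i = S[i:]+S[:i]):
  rot[0] = mNMmnmmnnNnmMNM$
  rot[1] = NMmnmmnnNnmMNM$m
  rot[2] = MmnmmnnNnmMNM$mN
  rot[3] = mnmmnnNnmMNM$mNM
  rot[4] = nmmnnNnmMNM$mNMm
  rot[5] = mmnnNnmMNM$mNMmn
  rot[6] = mnnNnmMNM$mNMmnm
  rot[7] = nnNnmMNM$mNMmnmm
  rot[8] = nNnmMNM$mNMmnmmn
  rot[9] = NnmMNM$mNMmnmmnn
  rot[10] = nmMNM$mNMmnmmnnN
  rot[11] = mMNM$mNMmnmmnnNn
  rot[12] = MNM$mNMmnmmnnNnm
  rot[13] = NM$mNMmnmmnnNnmM
  rot[14] = M$mNMmnmmnnNnmMN
  rot[15] = $mNMmnmmnnNnmMNM
Sorted (with $ < everything):
  sorted[0] = $mNMmnmmnnNnmMNM
  sorted[1] = M$mNMmnmmnnNnmMN
  sorted[2] = MNM$mNMmnmmnnNnm
  sorted[3] = MmnmmnnNnmMNM$mN
  sorted[4] = NM$mNMmnmmnnNnmM
  sorted[5] = NMmnmmnnNnmMNM$m
  sorted[6] = NnmMNM$mNMmnmmnn
  sorted[7] = mMNM$mNMmnmmnnNn
  sorted[8] = mNMmnmmnnNnmMNM$
  sorted[9] = mmnnNnmMNM$mNMmn
  sorted[10] = mnmmnnNnmMNM$mNM
  sorted[11] = mnnNnmMNM$mNMmnm
  sorted[12] = nNnmMNM$mNMmnmmn
  sorted[13] = nmMNM$mNMmnmmnnN
  sorted[14] = nmmnnNnmMNM$mNMm
  sorted[15] = nnNnmMNM$mNMmnmm
sorted[6] = NnmMNM$mNMmnmmnn

Answer: NnmMNM$mNMmnmmnn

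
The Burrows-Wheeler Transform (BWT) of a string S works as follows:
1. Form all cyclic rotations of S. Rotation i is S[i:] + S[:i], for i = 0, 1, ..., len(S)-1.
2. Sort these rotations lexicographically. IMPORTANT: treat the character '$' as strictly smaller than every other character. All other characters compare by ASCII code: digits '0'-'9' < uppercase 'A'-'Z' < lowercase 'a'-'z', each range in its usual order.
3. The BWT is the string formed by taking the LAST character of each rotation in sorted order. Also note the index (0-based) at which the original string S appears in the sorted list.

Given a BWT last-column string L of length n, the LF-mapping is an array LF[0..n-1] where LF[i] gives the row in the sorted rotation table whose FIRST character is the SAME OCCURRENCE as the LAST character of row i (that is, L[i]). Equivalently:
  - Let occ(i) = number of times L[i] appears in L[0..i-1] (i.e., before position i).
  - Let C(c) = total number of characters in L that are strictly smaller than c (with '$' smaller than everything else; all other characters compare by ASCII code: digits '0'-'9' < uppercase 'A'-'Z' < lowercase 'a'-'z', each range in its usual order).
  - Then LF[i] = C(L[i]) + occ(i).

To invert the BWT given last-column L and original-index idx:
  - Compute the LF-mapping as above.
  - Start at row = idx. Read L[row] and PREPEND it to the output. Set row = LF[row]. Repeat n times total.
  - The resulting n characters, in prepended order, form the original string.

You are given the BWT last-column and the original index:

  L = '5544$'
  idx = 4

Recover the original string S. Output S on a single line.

Answer: 5445$

Derivation:
LF mapping: 3 4 1 2 0
Walk LF starting at row 4, prepending L[row]:
  step 1: row=4, L[4]='$', prepend. Next row=LF[4]=0
  step 2: row=0, L[0]='5', prepend. Next row=LF[0]=3
  step 3: row=3, L[3]='4', prepend. Next row=LF[3]=2
  step 4: row=2, L[2]='4', prepend. Next row=LF[2]=1
  step 5: row=1, L[1]='5', prepend. Next row=LF[1]=4
Reversed output: 5445$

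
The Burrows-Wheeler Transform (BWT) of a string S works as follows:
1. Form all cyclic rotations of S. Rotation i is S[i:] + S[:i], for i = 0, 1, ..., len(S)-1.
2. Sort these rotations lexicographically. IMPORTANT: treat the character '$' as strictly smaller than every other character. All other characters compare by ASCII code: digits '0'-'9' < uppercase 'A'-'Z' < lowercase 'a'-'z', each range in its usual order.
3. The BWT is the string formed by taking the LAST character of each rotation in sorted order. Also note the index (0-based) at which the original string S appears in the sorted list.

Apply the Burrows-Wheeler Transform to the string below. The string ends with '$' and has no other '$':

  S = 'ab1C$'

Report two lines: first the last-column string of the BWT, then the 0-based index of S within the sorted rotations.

All 5 rotations (rotation i = S[i:]+S[:i]):
  rot[0] = ab1C$
  rot[1] = b1C$a
  rot[2] = 1C$ab
  rot[3] = C$ab1
  rot[4] = $ab1C
Sorted (with $ < everything):
  sorted[0] = $ab1C  (last char: 'C')
  sorted[1] = 1C$ab  (last char: 'b')
  sorted[2] = C$ab1  (last char: '1')
  sorted[3] = ab1C$  (last char: '$')
  sorted[4] = b1C$a  (last char: 'a')
Last column: Cb1$a
Original string S is at sorted index 3

Answer: Cb1$a
3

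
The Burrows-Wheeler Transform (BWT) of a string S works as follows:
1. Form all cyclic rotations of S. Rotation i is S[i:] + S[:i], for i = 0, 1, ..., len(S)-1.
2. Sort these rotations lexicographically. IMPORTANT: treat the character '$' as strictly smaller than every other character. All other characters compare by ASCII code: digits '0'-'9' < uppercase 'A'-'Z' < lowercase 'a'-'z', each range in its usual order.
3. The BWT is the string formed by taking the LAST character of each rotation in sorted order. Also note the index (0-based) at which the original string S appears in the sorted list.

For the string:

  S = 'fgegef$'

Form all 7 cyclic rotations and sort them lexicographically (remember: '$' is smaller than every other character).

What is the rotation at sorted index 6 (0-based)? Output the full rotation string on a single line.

All 7 rotations (rotation i = S[i:]+S[:i]):
  rot[0] = fgegef$
  rot[1] = gegef$f
  rot[2] = egef$fg
  rot[3] = gef$fge
  rot[4] = ef$fgeg
  rot[5] = f$fgege
  rot[6] = $fgegef
Sorted (with $ < everything):
  sorted[0] = $fgegef
  sorted[1] = ef$fgeg
  sorted[2] = egef$fg
  sorted[3] = f$fgege
  sorted[4] = fgegef$
  sorted[5] = gef$fge
  sorted[6] = gegef$f
sorted[6] = gegef$f

Answer: gegef$f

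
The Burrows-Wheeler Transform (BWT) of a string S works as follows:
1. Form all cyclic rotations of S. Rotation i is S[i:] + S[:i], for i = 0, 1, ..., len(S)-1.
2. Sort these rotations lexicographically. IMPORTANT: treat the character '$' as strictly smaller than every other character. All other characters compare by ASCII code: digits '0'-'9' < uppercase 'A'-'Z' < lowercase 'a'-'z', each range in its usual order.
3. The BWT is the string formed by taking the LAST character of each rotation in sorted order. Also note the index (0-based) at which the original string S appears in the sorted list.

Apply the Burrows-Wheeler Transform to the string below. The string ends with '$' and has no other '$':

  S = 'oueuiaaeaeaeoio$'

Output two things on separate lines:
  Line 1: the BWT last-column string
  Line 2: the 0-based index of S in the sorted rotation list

Answer: oiaeeaaauuoie$oe
13

Derivation:
All 16 rotations (rotation i = S[i:]+S[:i]):
  rot[0] = oueuiaaeaeaeoio$
  rot[1] = ueuiaaeaeaeoio$o
  rot[2] = euiaaeaeaeoio$ou
  rot[3] = uiaaeaeaeoio$oue
  rot[4] = iaaeaeaeoio$oueu
  rot[5] = aaeaeaeoio$oueui
  rot[6] = aeaeaeoio$oueuia
  rot[7] = eaeaeoio$oueuiaa
  rot[8] = aeaeoio$oueuiaae
  rot[9] = eaeoio$oueuiaaea
  rot[10] = aeoio$oueuiaaeae
  rot[11] = eoio$oueuiaaeaea
  rot[12] = oio$oueuiaaeaeae
  rot[13] = io$oueuiaaeaeaeo
  rot[14] = o$oueuiaaeaeaeoi
  rot[15] = $oueuiaaeaeaeoio
Sorted (with $ < everything):
  sorted[0] = $oueuiaaeaeaeoio  (last char: 'o')
  sorted[1] = aaeaeaeoio$oueui  (last char: 'i')
  sorted[2] = aeaeaeoio$oueuia  (last char: 'a')
  sorted[3] = aeaeoio$oueuiaae  (last char: 'e')
  sorted[4] = aeoio$oueuiaaeae  (last char: 'e')
  sorted[5] = eaeaeoio$oueuiaa  (last char: 'a')
  sorted[6] = eaeoio$oueuiaaea  (last char: 'a')
  sorted[7] = eoio$oueuiaaeaea  (last char: 'a')
  sorted[8] = euiaaeaeaeoio$ou  (last char: 'u')
  sorted[9] = iaaeaeaeoio$oueu  (last char: 'u')
  sorted[10] = io$oueuiaaeaeaeo  (last char: 'o')
  sorted[11] = o$oueuiaaeaeaeoi  (last char: 'i')
  sorted[12] = oio$oueuiaaeaeae  (last char: 'e')
  sorted[13] = oueuiaaeaeaeoio$  (last char: '$')
  sorted[14] = ueuiaaeaeaeoio$o  (last char: 'o')
  sorted[15] = uiaaeaeaeoio$oue  (last char: 'e')
Last column: oiaeeaaauuoie$oe
Original string S is at sorted index 13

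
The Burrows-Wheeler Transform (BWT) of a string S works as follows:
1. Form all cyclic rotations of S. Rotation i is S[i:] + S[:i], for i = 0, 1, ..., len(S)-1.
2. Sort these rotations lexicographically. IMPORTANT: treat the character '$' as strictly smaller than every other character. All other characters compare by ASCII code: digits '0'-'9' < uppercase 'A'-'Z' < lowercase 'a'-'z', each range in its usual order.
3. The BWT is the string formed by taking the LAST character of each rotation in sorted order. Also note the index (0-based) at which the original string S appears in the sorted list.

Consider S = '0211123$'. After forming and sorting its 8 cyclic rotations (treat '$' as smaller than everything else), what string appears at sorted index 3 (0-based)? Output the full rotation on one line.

All 8 rotations (rotation i = S[i:]+S[:i]):
  rot[0] = 0211123$
  rot[1] = 211123$0
  rot[2] = 11123$02
  rot[3] = 1123$021
  rot[4] = 123$0211
  rot[5] = 23$02111
  rot[6] = 3$021112
  rot[7] = $0211123
Sorted (with $ < everything):
  sorted[0] = $0211123
  sorted[1] = 0211123$
  sorted[2] = 11123$02
  sorted[3] = 1123$021
  sorted[4] = 123$0211
  sorted[5] = 211123$0
  sorted[6] = 23$02111
  sorted[7] = 3$021112
sorted[3] = 1123$021

Answer: 1123$021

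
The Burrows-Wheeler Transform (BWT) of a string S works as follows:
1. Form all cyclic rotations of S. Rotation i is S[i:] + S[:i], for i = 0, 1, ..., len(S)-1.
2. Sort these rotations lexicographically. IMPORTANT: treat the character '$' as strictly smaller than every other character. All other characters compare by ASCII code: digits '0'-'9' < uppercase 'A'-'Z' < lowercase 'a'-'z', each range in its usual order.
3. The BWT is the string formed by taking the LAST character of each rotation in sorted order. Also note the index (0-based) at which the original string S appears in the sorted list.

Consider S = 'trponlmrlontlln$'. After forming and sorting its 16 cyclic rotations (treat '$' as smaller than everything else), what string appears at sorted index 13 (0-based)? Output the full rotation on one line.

All 16 rotations (rotation i = S[i:]+S[:i]):
  rot[0] = trponlmrlontlln$
  rot[1] = rponlmrlontlln$t
  rot[2] = ponlmrlontlln$tr
  rot[3] = onlmrlontlln$trp
  rot[4] = nlmrlontlln$trpo
  rot[5] = lmrlontlln$trpon
  rot[6] = mrlontlln$trponl
  rot[7] = rlontlln$trponlm
  rot[8] = lontlln$trponlmr
  rot[9] = ontlln$trponlmrl
  rot[10] = ntlln$trponlmrlo
  rot[11] = tlln$trponlmrlon
  rot[12] = lln$trponlmrlont
  rot[13] = ln$trponlmrlontl
  rot[14] = n$trponlmrlontll
  rot[15] = $trponlmrlontlln
Sorted (with $ < everything):
  sorted[0] = $trponlmrlontlln
  sorted[1] = lln$trponlmrlont
  sorted[2] = lmrlontlln$trpon
  sorted[3] = ln$trponlmrlontl
  sorted[4] = lontlln$trponlmr
  sorted[5] = mrlontlln$trponl
  sorted[6] = n$trponlmrlontll
  sorted[7] = nlmrlontlln$trpo
  sorted[8] = ntlln$trponlmrlo
  sorted[9] = onlmrlontlln$trp
  sorted[10] = ontlln$trponlmrl
  sorted[11] = ponlmrlontlln$tr
  sorted[12] = rlontlln$trponlm
  sorted[13] = rponlmrlontlln$t
  sorted[14] = tlln$trponlmrlon
  sorted[15] = trponlmrlontlln$
sorted[13] = rponlmrlontlln$t

Answer: rponlmrlontlln$t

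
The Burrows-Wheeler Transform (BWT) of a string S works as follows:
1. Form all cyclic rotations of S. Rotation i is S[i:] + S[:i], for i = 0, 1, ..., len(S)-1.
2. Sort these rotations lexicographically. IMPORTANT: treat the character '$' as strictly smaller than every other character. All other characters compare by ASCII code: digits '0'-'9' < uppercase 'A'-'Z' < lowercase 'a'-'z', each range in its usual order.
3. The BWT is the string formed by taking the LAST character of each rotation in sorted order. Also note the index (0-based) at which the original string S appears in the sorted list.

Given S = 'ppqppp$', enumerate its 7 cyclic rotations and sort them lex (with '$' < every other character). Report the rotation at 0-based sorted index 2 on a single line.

All 7 rotations (rotation i = S[i:]+S[:i]):
  rot[0] = ppqppp$
  rot[1] = pqppp$p
  rot[2] = qppp$pp
  rot[3] = ppp$ppq
  rot[4] = pp$ppqp
  rot[5] = p$ppqpp
  rot[6] = $ppqppp
Sorted (with $ < everything):
  sorted[0] = $ppqppp
  sorted[1] = p$ppqpp
  sorted[2] = pp$ppqp
  sorted[3] = ppp$ppq
  sorted[4] = ppqppp$
  sorted[5] = pqppp$p
  sorted[6] = qppp$pp
sorted[2] = pp$ppqp

Answer: pp$ppqp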